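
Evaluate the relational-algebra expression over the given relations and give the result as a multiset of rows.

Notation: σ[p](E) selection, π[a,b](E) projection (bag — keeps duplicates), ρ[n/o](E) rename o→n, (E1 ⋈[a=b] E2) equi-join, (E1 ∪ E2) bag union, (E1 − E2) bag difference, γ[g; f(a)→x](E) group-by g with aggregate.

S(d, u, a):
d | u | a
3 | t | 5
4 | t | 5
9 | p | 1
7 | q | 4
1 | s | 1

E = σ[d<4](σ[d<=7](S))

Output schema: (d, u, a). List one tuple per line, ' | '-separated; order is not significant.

Subexpression sizes:
  S → 5
  σ[d<=7](S) → 4
  σ[d<4](σ[d<=7](S)) → 2

== RESULT ==
d | u | a
1 | s | 1
3 | t | 5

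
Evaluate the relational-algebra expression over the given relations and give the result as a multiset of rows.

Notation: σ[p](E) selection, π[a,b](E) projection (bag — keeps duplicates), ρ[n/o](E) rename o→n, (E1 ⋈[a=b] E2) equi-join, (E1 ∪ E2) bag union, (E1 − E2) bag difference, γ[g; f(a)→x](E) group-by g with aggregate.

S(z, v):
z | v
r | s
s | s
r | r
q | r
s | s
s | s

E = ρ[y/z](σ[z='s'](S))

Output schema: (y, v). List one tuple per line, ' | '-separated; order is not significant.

Row counts bottom-up:
  S → 6
  σ[z='s'](S) → 3
  ρ[y/z](σ[z='s'](S)) → 3

== RESULT ==
y | v
s | s
s | s
s | s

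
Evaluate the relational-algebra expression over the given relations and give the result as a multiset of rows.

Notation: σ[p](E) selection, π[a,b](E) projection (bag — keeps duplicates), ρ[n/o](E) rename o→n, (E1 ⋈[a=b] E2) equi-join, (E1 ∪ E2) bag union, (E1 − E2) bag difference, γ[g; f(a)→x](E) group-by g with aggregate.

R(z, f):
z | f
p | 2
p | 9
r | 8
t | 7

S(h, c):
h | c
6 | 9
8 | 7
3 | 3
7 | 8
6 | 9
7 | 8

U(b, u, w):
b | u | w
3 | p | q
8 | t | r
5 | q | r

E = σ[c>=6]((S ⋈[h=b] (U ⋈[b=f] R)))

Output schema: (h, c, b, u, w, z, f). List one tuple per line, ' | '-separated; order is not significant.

Subexpression sizes:
  S → 6
  U → 3
  R → 4
  (U ⋈[b=f] R) → 1
  (S ⋈[h=b] (U ⋈[b=f] R)) → 1
  σ[c>=6]((S ⋈[h=b] (U ⋈[b=f] R))) → 1

== RESULT ==
h | c | b | u | w | z | f
8 | 7 | 8 | t | r | r | 8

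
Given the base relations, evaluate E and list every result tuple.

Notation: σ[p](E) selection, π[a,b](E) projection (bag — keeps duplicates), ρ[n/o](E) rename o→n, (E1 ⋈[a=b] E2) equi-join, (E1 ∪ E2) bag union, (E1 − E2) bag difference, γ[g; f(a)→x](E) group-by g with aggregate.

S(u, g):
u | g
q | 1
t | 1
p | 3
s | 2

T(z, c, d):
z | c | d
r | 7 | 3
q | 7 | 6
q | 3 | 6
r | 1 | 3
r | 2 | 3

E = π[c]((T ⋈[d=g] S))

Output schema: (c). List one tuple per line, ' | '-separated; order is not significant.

Subexpression sizes:
  T → 5
  S → 4
  (T ⋈[d=g] S) → 3
  π[c]((T ⋈[d=g] S)) → 3

== RESULT ==
c
1
2
7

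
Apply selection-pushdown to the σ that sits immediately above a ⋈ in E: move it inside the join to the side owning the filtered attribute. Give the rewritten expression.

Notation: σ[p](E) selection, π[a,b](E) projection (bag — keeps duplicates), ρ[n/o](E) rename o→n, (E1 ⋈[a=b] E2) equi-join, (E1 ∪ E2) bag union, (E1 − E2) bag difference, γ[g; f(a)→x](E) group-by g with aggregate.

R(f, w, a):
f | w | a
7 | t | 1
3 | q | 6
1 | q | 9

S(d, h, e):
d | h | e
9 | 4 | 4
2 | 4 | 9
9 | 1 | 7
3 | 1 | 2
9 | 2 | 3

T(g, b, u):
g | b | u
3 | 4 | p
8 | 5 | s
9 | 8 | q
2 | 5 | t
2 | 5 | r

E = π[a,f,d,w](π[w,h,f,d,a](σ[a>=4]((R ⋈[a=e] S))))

σ filters on a, owned by the left side.
E' = π[a,f,d,w](π[w,h,f,d,a]((σ[a>=4](R) ⋈[a=e] S)))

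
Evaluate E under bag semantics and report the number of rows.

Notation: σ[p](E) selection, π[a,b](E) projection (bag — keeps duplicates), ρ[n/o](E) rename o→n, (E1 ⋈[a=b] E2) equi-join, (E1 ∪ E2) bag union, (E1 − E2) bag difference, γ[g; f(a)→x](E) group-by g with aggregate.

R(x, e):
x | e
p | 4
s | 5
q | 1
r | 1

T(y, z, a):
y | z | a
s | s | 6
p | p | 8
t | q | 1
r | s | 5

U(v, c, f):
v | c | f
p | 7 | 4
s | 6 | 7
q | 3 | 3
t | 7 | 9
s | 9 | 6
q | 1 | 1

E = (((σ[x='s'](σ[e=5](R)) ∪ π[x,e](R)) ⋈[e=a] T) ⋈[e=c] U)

Subexpression sizes:
  R → 4
  σ[e=5](R) → 1
  σ[x='s'](σ[e=5](R)) → 1
  R → 4
  π[x,e](R) → 4
  (σ[x='s'](σ[e=5](R)) ∪ π[x,e](R)) → 5
  T → 4
  ((σ[x='s'](σ[e=5](R)) ∪ π[x,e](R)) ⋈[e=a] T) → 4
  U → 6
  (((σ[x='s'](σ[e=5](R)) ∪ π[x,e](R)) ⋈[e=a] T) ⋈[e=c] U) → 2

|E| = 2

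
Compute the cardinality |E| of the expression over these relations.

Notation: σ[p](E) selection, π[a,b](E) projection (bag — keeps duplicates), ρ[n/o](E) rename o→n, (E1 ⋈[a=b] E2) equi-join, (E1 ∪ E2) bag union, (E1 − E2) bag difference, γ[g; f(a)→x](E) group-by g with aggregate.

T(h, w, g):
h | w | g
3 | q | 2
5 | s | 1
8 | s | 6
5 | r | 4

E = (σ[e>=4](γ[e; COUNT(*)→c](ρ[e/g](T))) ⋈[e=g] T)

Stepwise |·|:
  T → 4
  ρ[e/g](T) → 4
  γ[e; COUNT(*)→c](ρ[e/g](T)) → 4
  σ[e>=4](γ[e; COUNT(*)→c](ρ[e/g](T))) → 2
  T → 4
  (σ[e>=4](γ[e; COUNT(*)→c](ρ[e/g](T))) ⋈[e=g] T) → 2

|E| = 2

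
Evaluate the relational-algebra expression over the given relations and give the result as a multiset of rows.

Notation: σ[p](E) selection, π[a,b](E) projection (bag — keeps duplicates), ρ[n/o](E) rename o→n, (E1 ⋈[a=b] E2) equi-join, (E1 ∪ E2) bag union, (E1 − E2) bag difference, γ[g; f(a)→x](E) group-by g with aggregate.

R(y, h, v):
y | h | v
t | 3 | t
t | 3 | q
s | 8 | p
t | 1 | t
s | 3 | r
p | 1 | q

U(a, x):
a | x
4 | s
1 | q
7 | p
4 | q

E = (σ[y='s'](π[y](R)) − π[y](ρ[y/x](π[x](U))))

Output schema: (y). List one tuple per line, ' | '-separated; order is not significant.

Subexpression sizes:
  R → 6
  π[y](R) → 6
  σ[y='s'](π[y](R)) → 2
  U → 4
  π[x](U) → 4
  ρ[y/x](π[x](U)) → 4
  π[y](ρ[y/x](π[x](U))) → 4
  (σ[y='s'](π[y](R)) − π[y](ρ[y/x](π[x](U)))) → 1

== RESULT ==
y
s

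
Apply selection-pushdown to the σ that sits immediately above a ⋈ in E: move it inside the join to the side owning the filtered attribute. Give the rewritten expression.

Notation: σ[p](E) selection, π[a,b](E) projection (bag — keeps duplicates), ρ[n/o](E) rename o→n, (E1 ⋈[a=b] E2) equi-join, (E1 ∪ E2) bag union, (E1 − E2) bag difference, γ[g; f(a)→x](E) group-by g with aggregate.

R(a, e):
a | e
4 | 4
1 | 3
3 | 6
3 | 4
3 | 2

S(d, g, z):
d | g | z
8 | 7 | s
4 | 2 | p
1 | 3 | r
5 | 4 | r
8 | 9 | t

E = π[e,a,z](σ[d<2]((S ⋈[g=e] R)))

σ filters on d, owned by the left side.
E' = π[e,a,z]((σ[d<2](S) ⋈[g=e] R))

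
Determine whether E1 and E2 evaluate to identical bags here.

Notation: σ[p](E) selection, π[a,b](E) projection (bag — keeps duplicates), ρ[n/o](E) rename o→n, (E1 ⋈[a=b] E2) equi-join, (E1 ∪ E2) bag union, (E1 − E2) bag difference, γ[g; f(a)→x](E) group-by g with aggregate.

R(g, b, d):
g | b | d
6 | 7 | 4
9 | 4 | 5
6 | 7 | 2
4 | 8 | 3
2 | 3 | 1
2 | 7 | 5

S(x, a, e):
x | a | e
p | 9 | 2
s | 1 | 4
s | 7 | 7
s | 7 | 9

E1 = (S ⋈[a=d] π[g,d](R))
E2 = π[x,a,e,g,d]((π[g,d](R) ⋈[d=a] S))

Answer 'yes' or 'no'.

E1 stepwise |·|:
  S → 4
  R → 6
  π[g,d](R) → 6
  (S ⋈[a=d] π[g,d](R)) → 1
E2 stepwise |·|:
  R → 6
  π[g,d](R) → 6
  S → 4
  (π[g,d](R) ⋈[d=a] S) → 1
  π[x,a,e,g,d]((π[g,d](R) ⋈[d=a] S)) → 1

E1 and E2 produce the same multiset:
x | a | e | g | d
s | 1 | 4 | 2 | 1

yes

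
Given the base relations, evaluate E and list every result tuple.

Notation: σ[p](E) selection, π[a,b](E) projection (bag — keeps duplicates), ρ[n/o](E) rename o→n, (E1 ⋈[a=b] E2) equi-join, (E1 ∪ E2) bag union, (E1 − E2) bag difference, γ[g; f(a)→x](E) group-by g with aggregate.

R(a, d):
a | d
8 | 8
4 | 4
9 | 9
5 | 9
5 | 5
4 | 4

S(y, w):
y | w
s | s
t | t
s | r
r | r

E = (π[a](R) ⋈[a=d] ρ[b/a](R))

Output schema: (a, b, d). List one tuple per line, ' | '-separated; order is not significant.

Stepwise |·|:
  R → 6
  π[a](R) → 6
  R → 6
  ρ[b/a](R) → 6
  (π[a](R) ⋈[a=d] ρ[b/a](R)) → 9

== RESULT ==
a | b | d
4 | 4 | 4
4 | 4 | 4
4 | 4 | 4
4 | 4 | 4
5 | 5 | 5
5 | 5 | 5
8 | 8 | 8
9 | 5 | 9
9 | 9 | 9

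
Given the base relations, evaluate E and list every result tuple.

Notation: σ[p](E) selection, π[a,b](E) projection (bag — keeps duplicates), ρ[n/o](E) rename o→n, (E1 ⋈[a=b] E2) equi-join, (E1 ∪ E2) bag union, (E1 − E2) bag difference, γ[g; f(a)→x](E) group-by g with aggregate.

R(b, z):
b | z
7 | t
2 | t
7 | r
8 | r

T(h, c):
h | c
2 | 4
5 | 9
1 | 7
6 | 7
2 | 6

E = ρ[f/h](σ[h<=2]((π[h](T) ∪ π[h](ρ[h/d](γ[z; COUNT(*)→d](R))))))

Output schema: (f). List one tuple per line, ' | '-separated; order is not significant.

Stepwise |·|:
  T → 5
  π[h](T) → 5
  R → 4
  γ[z; COUNT(*)→d](R) → 2
  ρ[h/d](γ[z; COUNT(*)→d](R)) → 2
  π[h](ρ[h/d](γ[z; COUNT(*)→d](R))) → 2
  (π[h](T) ∪ π[h](ρ[h/d](γ[z; COUNT(*)→d](R)))) → 7
  σ[h<=2]((π[h](T) ∪ π[h](ρ[h/d](γ[z; COUNT(*)→d](R))))) → 5
  ρ[f/h](σ[h<=2]((π[h](T) ∪ π[h](ρ[h/d](γ[z; COUNT(*)→d](R)))))) → 5

== RESULT ==
f
1
2
2
2
2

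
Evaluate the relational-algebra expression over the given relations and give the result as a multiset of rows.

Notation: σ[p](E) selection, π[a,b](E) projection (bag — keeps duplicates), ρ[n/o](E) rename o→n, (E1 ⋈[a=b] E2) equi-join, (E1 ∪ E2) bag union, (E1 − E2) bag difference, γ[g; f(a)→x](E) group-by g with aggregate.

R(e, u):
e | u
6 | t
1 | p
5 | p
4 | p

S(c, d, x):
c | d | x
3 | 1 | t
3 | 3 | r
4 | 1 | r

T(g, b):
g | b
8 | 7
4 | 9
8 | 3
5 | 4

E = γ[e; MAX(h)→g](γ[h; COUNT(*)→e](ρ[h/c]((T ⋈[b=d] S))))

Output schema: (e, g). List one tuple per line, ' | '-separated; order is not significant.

Subexpression sizes:
  T → 4
  S → 3
  (T ⋈[b=d] S) → 1
  ρ[h/c]((T ⋈[b=d] S)) → 1
  γ[h; COUNT(*)→e](ρ[h/c]((T ⋈[b=d] S))) → 1
  γ[e; MAX(h)→g](γ[h; COUNT(*)→e](ρ[h/c]((T ⋈[b=d] S)))) → 1

== RESULT ==
e | g
1 | 3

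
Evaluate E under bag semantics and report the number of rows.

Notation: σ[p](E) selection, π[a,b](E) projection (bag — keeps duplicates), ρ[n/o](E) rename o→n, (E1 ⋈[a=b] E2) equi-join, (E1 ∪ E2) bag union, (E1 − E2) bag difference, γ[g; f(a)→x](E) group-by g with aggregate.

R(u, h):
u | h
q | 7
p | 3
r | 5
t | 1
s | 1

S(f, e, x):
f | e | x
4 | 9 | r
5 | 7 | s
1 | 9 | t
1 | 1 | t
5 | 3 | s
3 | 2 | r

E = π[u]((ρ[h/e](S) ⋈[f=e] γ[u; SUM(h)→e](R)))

Per-node cardinality:
  S → 6
  ρ[h/e](S) → 6
  R → 5
  γ[u; SUM(h)→e](R) → 5
  (ρ[h/e](S) ⋈[f=e] γ[u; SUM(h)→e](R)) → 7
  π[u]((ρ[h/e](S) ⋈[f=e] γ[u; SUM(h)→e](R))) → 7

|E| = 7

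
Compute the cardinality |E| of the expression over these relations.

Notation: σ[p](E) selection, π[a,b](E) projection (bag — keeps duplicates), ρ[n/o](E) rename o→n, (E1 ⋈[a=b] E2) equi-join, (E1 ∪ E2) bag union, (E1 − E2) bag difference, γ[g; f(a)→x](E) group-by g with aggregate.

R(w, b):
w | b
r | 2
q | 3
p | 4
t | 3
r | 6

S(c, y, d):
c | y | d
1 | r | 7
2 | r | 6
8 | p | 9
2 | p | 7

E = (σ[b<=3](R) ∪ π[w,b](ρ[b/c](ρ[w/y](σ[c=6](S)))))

Per-node cardinality:
  R → 5
  σ[b<=3](R) → 3
  S → 4
  σ[c=6](S) → 0
  ρ[w/y](σ[c=6](S)) → 0
  ρ[b/c](ρ[w/y](σ[c=6](S))) → 0
  π[w,b](ρ[b/c](ρ[w/y](σ[c=6](S)))) → 0
  (σ[b<=3](R) ∪ π[w,b](ρ[b/c](ρ[w/y](σ[c=6](S))))) → 3

|E| = 3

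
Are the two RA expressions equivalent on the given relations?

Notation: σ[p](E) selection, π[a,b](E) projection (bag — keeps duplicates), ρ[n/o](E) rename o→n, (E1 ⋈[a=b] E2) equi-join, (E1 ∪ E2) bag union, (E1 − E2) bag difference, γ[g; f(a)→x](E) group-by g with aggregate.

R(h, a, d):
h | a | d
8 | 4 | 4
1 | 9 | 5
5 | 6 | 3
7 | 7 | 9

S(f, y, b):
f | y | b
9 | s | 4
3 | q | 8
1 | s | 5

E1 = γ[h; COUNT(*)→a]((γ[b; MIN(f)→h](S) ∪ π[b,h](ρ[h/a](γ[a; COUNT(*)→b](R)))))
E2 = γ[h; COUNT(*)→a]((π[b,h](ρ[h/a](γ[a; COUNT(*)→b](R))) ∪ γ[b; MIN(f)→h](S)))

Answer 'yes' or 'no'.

E1 row counts bottom-up:
  S → 3
  γ[b; MIN(f)→h](S) → 3
  R → 4
  γ[a; COUNT(*)→b](R) → 4
  ρ[h/a](γ[a; COUNT(*)→b](R)) → 4
  π[b,h](ρ[h/a](γ[a; COUNT(*)→b](R))) → 4
  (γ[b; MIN(f)→h](S) ∪ π[b,h](ρ[h/a](γ[a; COUNT(*)→b](R)))) → 7
  γ[h; COUNT(*)→a]((γ[b; MIN(f)→h](S) ∪ π[b,h](ρ[h/a](γ[a; COUNT(*)→b](R))))) → 6
E2 row counts bottom-up:
  R → 4
  γ[a; COUNT(*)→b](R) → 4
  ρ[h/a](γ[a; COUNT(*)→b](R)) → 4
  π[b,h](ρ[h/a](γ[a; COUNT(*)→b](R))) → 4
  S → 3
  γ[b; MIN(f)→h](S) → 3
  (π[b,h](ρ[h/a](γ[a; COUNT(*)→b](R))) ∪ γ[b; MIN(f)→h](S)) → 7
  γ[h; COUNT(*)→a]((π[b,h](ρ[h/a](γ[a; COUNT(*)→b](R))) ∪ γ[b; MIN(f)→h](S))) → 6

E1 and E2 produce the same multiset:
h | a
1 | 1
3 | 1
4 | 1
6 | 1
7 | 1
9 | 2

yes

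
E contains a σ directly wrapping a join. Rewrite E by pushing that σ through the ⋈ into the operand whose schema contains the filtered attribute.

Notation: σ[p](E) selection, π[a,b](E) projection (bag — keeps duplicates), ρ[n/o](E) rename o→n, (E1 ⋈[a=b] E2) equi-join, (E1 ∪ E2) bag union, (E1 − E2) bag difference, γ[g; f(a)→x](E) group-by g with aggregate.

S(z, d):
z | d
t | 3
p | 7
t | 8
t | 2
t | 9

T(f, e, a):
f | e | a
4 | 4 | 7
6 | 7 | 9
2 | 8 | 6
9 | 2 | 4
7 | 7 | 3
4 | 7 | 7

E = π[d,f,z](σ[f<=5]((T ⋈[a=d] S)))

σ filters on f, owned by the left side.
E' = π[d,f,z]((σ[f<=5](T) ⋈[a=d] S))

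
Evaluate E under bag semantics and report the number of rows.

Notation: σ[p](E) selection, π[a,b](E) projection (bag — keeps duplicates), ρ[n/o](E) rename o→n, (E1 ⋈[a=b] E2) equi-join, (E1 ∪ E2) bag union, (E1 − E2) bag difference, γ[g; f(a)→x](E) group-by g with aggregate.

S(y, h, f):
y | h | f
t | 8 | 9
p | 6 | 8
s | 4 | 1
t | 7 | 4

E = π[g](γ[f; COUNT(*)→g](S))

Per-node cardinality:
  S → 4
  γ[f; COUNT(*)→g](S) → 4
  π[g](γ[f; COUNT(*)→g](S)) → 4

|E| = 4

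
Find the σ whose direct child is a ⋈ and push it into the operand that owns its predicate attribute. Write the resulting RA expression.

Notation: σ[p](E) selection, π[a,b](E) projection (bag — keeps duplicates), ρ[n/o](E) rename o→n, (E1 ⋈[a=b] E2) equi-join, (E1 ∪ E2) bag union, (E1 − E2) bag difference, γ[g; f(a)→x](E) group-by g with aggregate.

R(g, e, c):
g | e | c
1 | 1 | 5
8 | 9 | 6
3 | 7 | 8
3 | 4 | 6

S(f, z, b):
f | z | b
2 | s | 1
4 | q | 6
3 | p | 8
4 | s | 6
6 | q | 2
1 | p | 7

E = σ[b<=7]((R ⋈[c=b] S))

σ filters on b, owned by the right side.
E' = (R ⋈[c=b] σ[b<=7](S))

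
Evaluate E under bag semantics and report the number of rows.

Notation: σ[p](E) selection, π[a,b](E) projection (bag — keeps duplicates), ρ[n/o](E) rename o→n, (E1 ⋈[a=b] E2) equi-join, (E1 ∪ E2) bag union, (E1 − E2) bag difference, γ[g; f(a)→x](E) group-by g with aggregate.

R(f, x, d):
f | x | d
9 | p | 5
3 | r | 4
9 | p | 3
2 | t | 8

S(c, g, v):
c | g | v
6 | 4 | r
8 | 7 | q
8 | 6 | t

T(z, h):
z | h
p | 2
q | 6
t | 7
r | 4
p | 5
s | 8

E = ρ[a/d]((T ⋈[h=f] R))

Subexpression sizes:
  T → 6
  R → 4
  (T ⋈[h=f] R) → 1
  ρ[a/d]((T ⋈[h=f] R)) → 1

|E| = 1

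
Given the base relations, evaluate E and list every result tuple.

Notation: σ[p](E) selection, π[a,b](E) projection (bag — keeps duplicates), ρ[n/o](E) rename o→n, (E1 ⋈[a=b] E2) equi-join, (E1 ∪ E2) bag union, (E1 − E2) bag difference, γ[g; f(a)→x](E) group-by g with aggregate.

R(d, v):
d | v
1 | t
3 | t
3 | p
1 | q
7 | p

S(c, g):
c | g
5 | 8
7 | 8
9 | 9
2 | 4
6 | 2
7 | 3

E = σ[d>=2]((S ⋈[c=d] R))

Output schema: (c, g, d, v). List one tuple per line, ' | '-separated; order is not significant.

Per-node cardinality:
  S → 6
  R → 5
  (S ⋈[c=d] R) → 2
  σ[d>=2]((S ⋈[c=d] R)) → 2

== RESULT ==
c | g | d | v
7 | 3 | 7 | p
7 | 8 | 7 | p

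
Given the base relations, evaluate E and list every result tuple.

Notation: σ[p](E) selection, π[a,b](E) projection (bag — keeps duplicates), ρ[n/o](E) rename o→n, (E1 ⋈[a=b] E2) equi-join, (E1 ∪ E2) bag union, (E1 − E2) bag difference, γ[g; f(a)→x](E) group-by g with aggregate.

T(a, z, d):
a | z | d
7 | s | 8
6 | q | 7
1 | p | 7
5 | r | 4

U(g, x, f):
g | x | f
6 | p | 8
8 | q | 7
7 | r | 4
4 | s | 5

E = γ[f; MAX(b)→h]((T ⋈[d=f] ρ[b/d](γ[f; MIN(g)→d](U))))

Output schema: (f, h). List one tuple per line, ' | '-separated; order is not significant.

Row counts bottom-up:
  T → 4
  U → 4
  γ[f; MIN(g)→d](U) → 4
  ρ[b/d](γ[f; MIN(g)→d](U)) → 4
  (T ⋈[d=f] ρ[b/d](γ[f; MIN(g)→d](U))) → 4
  γ[f; MAX(b)→h]((T ⋈[d=f] ρ[b/d](γ[f; MIN(g)→d](U)))) → 3

== RESULT ==
f | h
4 | 7
7 | 8
8 | 6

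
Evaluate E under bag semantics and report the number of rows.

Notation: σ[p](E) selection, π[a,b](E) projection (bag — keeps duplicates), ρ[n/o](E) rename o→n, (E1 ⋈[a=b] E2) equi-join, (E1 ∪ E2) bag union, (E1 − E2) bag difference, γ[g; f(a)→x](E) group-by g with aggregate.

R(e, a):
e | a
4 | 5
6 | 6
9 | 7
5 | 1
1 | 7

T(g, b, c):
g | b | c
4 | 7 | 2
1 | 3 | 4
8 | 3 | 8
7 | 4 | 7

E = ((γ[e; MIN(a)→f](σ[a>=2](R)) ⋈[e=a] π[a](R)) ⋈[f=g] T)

Row counts bottom-up:
  R → 5
  σ[a>=2](R) → 4
  γ[e; MIN(a)→f](σ[a>=2](R)) → 4
  R → 5
  π[a](R) → 5
  (γ[e; MIN(a)→f](σ[a>=2](R)) ⋈[e=a] π[a](R)) → 2
  T → 4
  ((γ[e; MIN(a)→f](σ[a>=2](R)) ⋈[e=a] π[a](R)) ⋈[f=g] T) → 1

|E| = 1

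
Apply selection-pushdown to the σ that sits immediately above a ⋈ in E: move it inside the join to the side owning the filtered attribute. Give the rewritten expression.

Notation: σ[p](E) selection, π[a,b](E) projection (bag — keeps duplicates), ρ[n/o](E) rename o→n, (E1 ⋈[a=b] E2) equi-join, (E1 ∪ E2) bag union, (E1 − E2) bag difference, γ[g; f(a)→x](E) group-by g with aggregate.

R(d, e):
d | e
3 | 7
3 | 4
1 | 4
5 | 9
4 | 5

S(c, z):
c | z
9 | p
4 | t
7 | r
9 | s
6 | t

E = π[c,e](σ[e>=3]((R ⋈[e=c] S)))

σ filters on e, owned by the left side.
E' = π[c,e]((σ[e>=3](R) ⋈[e=c] S))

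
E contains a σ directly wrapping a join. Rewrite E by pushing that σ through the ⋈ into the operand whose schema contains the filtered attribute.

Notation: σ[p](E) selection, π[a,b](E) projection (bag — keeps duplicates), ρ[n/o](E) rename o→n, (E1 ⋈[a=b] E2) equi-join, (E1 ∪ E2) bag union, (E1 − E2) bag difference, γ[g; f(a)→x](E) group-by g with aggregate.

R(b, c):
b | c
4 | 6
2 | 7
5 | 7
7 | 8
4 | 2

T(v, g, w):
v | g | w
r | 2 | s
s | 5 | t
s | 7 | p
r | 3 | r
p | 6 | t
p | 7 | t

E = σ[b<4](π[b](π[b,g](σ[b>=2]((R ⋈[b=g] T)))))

σ filters on b, owned by the left side.
E' = σ[b<4](π[b](π[b,g]((σ[b>=2](R) ⋈[b=g] T))))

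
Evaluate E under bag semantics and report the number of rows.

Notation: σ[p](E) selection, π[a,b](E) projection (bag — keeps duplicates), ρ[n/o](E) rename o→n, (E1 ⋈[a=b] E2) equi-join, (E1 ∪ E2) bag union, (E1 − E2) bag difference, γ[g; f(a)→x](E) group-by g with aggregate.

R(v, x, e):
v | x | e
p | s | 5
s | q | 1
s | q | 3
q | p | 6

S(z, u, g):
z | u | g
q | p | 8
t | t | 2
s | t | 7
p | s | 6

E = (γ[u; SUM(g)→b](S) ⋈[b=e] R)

Subexpression sizes:
  S → 4
  γ[u; SUM(g)→b](S) → 3
  R → 4
  (γ[u; SUM(g)→b](S) ⋈[b=e] R) → 1

|E| = 1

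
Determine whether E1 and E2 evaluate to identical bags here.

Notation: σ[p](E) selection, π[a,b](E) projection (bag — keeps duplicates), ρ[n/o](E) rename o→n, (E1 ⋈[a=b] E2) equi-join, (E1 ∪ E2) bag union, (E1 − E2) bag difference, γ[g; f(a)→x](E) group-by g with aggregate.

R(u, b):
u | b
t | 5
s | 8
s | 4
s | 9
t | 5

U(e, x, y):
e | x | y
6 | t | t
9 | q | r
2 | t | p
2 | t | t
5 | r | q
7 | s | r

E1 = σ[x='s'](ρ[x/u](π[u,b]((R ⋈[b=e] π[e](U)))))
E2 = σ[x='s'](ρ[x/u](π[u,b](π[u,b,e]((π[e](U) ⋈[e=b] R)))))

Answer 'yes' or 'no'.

E1 row counts bottom-up:
  R → 5
  U → 6
  π[e](U) → 6
  (R ⋈[b=e] π[e](U)) → 3
  π[u,b]((R ⋈[b=e] π[e](U))) → 3
  ρ[x/u](π[u,b]((R ⋈[b=e] π[e](U)))) → 3
  σ[x='s'](ρ[x/u](π[u,b]((R ⋈[b=e] π[e](U))))) → 1
E2 row counts bottom-up:
  U → 6
  π[e](U) → 6
  R → 5
  (π[e](U) ⋈[e=b] R) → 3
  π[u,b,e]((π[e](U) ⋈[e=b] R)) → 3
  π[u,b](π[u,b,e]((π[e](U) ⋈[e=b] R))) → 3
  ρ[x/u](π[u,b](π[u,b,e]((π[e](U) ⋈[e=b] R)))) → 3
  σ[x='s'](ρ[x/u](π[u,b](π[u,b,e]((π[e](U) ⋈[e=b] R))))) → 1

E1 and E2 produce the same multiset:
x | b
s | 9

yes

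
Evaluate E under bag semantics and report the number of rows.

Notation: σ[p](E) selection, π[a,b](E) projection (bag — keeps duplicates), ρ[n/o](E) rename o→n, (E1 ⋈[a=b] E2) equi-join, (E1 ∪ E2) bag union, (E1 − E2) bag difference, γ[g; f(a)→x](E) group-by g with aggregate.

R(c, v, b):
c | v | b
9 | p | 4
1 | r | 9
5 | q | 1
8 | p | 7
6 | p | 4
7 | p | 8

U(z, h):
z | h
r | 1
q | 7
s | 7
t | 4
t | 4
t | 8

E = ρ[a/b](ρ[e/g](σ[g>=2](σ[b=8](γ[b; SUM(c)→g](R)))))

Subexpression sizes:
  R → 6
  γ[b; SUM(c)→g](R) → 5
  σ[b=8](γ[b; SUM(c)→g](R)) → 1
  σ[g>=2](σ[b=8](γ[b; SUM(c)→g](R))) → 1
  ρ[e/g](σ[g>=2](σ[b=8](γ[b; SUM(c)→g](R)))) → 1
  ρ[a/b](ρ[e/g](σ[g>=2](σ[b=8](γ[b; SUM(c)→g](R))))) → 1

|E| = 1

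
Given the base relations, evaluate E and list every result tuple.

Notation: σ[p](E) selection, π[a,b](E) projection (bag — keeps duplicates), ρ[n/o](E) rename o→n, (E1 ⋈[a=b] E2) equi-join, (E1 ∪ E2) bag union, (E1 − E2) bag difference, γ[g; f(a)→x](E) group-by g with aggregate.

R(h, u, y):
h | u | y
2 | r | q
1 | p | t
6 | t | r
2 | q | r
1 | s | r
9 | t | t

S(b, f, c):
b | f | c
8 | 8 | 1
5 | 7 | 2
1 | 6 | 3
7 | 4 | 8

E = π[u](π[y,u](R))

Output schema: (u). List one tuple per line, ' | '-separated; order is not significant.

Stepwise |·|:
  R → 6
  π[y,u](R) → 6
  π[u](π[y,u](R)) → 6

== RESULT ==
u
p
q
r
s
t
t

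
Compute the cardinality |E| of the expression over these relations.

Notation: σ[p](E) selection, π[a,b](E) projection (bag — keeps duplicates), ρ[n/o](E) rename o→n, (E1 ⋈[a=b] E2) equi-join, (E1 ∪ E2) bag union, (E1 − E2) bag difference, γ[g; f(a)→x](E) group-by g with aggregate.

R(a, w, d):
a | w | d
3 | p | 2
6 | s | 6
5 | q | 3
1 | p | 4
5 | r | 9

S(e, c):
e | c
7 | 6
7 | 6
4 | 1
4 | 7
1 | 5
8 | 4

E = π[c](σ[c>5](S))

Per-node cardinality:
  S → 6
  σ[c>5](S) → 3
  π[c](σ[c>5](S)) → 3

|E| = 3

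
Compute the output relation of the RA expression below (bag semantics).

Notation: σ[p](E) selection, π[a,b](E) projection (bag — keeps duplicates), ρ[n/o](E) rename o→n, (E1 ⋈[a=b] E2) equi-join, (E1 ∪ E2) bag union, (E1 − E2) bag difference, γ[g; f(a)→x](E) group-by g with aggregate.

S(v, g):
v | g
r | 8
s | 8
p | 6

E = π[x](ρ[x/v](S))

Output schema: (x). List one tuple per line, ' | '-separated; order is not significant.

Subexpression sizes:
  S → 3
  ρ[x/v](S) → 3
  π[x](ρ[x/v](S)) → 3

== RESULT ==
x
p
r
s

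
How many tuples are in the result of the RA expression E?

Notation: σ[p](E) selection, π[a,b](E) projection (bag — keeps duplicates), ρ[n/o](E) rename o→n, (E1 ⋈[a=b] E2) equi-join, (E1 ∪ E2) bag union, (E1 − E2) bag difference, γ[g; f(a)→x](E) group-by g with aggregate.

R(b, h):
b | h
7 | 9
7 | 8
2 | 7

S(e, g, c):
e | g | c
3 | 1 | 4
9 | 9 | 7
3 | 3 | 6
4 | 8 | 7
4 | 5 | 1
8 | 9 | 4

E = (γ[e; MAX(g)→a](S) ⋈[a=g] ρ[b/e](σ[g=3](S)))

Stepwise |·|:
  S → 6
  γ[e; MAX(g)→a](S) → 4
  S → 6
  σ[g=3](S) → 1
  ρ[b/e](σ[g=3](S)) → 1
  (γ[e; MAX(g)→a](S) ⋈[a=g] ρ[b/e](σ[g=3](S))) → 1

|E| = 1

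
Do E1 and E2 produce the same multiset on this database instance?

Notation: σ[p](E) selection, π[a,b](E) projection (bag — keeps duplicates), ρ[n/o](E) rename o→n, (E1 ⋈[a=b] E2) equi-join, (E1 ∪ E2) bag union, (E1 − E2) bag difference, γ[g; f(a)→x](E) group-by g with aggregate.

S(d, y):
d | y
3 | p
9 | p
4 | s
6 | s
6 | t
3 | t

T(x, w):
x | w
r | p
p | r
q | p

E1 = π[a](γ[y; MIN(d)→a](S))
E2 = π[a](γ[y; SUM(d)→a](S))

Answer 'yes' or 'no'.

E1 stepwise |·|:
  S → 6
  γ[y; MIN(d)→a](S) → 3
  π[a](γ[y; MIN(d)→a](S)) → 3
E2 stepwise |·|:
  S → 6
  γ[y; SUM(d)→a](S) → 3
  π[a](γ[y; SUM(d)→a](S)) → 3

E1 result:
a
3
3
4
E2 result:
a
9
10
12
Witness: (12,) appears 0× in E1 but 1× in E2.

no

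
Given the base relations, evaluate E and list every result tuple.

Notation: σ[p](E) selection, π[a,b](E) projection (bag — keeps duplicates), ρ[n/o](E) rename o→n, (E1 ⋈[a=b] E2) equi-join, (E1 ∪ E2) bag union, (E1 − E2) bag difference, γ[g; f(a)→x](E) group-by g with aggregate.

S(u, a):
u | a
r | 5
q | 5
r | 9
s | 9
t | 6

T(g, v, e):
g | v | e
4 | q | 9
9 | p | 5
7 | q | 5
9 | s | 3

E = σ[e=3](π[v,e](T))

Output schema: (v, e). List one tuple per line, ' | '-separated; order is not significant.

Row counts bottom-up:
  T → 4
  π[v,e](T) → 4
  σ[e=3](π[v,e](T)) → 1

== RESULT ==
v | e
s | 3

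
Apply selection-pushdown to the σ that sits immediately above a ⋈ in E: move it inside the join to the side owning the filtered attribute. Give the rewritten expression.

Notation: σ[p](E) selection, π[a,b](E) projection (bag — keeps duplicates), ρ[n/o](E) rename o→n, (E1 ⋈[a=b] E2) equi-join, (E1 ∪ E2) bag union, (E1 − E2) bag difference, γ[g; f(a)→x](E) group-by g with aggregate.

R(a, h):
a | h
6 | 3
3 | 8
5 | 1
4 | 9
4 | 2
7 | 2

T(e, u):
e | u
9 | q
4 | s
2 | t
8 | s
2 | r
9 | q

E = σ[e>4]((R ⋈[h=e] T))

σ filters on e, owned by the right side.
E' = (R ⋈[h=e] σ[e>4](T))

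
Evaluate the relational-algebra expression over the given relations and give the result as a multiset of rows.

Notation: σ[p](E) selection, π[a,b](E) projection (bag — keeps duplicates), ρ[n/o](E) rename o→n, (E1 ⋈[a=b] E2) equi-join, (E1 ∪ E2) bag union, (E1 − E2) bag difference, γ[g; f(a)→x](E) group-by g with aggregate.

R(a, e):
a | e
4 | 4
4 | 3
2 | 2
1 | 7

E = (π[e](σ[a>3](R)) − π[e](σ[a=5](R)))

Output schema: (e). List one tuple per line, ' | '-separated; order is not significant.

Row counts bottom-up:
  R → 4
  σ[a>3](R) → 2
  π[e](σ[a>3](R)) → 2
  R → 4
  σ[a=5](R) → 0
  π[e](σ[a=5](R)) → 0
  (π[e](σ[a>3](R)) − π[e](σ[a=5](R))) → 2

== RESULT ==
e
3
4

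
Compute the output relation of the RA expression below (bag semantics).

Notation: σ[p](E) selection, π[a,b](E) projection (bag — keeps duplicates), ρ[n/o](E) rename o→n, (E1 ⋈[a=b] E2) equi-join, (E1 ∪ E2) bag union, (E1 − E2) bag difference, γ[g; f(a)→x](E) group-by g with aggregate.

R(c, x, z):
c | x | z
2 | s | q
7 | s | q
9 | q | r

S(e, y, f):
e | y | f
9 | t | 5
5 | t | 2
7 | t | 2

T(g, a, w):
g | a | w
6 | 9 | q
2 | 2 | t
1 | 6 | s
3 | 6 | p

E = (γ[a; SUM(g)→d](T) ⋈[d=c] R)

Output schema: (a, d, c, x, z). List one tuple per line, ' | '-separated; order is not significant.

Stepwise |·|:
  T → 4
  γ[a; SUM(g)→d](T) → 3
  R → 3
  (γ[a; SUM(g)→d](T) ⋈[d=c] R) → 1

== RESULT ==
a | d | c | x | z
2 | 2 | 2 | s | q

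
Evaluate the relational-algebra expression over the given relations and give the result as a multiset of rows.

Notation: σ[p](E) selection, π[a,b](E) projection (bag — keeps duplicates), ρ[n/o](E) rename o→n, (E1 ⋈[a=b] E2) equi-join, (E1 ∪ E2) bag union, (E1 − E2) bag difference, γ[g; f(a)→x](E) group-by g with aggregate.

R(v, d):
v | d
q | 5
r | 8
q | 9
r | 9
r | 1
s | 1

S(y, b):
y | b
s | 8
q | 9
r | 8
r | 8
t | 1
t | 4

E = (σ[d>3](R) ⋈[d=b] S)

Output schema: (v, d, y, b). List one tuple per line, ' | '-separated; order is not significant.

Subexpression sizes:
  R → 6
  σ[d>3](R) → 4
  S → 6
  (σ[d>3](R) ⋈[d=b] S) → 5

== RESULT ==
v | d | y | b
q | 9 | q | 9
r | 8 | r | 8
r | 8 | r | 8
r | 8 | s | 8
r | 9 | q | 9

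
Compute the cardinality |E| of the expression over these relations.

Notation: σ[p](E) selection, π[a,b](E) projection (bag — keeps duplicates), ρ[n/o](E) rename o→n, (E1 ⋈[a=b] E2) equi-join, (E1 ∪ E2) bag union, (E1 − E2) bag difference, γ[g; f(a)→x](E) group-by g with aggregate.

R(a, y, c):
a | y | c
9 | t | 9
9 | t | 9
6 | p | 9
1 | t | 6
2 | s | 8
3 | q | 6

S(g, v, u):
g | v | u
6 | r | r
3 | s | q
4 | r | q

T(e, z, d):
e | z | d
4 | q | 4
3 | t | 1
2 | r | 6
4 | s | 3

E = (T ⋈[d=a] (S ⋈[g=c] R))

Stepwise |·|:
  T → 4
  S → 3
  R → 6
  (S ⋈[g=c] R) → 2
  (T ⋈[d=a] (S ⋈[g=c] R)) → 2

|E| = 2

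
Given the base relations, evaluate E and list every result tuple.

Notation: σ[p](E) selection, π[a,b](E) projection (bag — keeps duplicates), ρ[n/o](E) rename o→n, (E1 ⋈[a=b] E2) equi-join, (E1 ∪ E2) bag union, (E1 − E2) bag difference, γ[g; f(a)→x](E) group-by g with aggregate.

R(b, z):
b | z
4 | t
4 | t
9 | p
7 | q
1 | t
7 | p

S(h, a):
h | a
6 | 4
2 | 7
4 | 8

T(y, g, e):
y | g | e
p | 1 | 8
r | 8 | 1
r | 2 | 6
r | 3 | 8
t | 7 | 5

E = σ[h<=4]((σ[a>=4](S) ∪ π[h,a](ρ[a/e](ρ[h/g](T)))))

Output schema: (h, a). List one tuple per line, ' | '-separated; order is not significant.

Row counts bottom-up:
  S → 3
  σ[a>=4](S) → 3
  T → 5
  ρ[h/g](T) → 5
  ρ[a/e](ρ[h/g](T)) → 5
  π[h,a](ρ[a/e](ρ[h/g](T))) → 5
  (σ[a>=4](S) ∪ π[h,a](ρ[a/e](ρ[h/g](T)))) → 8
  σ[h<=4]((σ[a>=4](S) ∪ π[h,a](ρ[a/e](ρ[h/g](T))))) → 5

== RESULT ==
h | a
1 | 8
2 | 6
2 | 7
3 | 8
4 | 8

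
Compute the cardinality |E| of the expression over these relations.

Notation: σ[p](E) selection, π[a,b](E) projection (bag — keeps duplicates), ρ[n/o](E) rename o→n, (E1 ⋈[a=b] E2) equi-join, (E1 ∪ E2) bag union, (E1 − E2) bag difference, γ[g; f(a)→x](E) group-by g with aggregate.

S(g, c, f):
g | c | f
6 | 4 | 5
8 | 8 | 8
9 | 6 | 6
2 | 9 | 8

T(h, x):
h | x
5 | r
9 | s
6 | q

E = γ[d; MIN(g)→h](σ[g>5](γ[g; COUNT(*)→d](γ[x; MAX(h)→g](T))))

Row counts bottom-up:
  T → 3
  γ[x; MAX(h)→g](T) → 3
  γ[g; COUNT(*)→d](γ[x; MAX(h)→g](T)) → 3
  σ[g>5](γ[g; COUNT(*)→d](γ[x; MAX(h)→g](T))) → 2
  γ[d; MIN(g)→h](σ[g>5](γ[g; COUNT(*)→d](γ[x; MAX(h)→g](T)))) → 1

|E| = 1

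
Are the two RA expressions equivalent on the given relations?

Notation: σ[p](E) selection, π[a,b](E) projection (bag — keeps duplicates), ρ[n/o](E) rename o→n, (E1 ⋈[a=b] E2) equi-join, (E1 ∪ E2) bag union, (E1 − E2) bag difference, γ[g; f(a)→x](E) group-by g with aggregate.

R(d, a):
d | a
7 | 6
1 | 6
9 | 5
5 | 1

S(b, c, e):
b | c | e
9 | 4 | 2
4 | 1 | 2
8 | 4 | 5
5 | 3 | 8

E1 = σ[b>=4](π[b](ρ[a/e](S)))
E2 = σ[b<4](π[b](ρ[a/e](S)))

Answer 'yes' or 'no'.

E1 per-node cardinality:
  S → 4
  ρ[a/e](S) → 4
  π[b](ρ[a/e](S)) → 4
  σ[b>=4](π[b](ρ[a/e](S))) → 4
E2 per-node cardinality:
  S → 4
  ρ[a/e](S) → 4
  π[b](ρ[a/e](S)) → 4
  σ[b<4](π[b](ρ[a/e](S))) → 0

E1 result:
b
4
5
8
9
E2 result:
b
(0 rows)
Witness: (8,) appears 1× in E1 but 0× in E2.

no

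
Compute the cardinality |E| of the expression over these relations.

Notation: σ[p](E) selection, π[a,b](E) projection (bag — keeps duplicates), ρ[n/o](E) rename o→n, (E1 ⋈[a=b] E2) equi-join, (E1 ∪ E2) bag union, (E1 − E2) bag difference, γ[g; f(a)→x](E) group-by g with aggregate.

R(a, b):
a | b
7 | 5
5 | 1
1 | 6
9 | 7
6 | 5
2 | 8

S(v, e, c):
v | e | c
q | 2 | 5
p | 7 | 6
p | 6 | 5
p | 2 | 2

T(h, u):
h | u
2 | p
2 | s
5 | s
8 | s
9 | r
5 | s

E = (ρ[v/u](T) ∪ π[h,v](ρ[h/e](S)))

Per-node cardinality:
  T → 6
  ρ[v/u](T) → 6
  S → 4
  ρ[h/e](S) → 4
  π[h,v](ρ[h/e](S)) → 4
  (ρ[v/u](T) ∪ π[h,v](ρ[h/e](S))) → 10

|E| = 10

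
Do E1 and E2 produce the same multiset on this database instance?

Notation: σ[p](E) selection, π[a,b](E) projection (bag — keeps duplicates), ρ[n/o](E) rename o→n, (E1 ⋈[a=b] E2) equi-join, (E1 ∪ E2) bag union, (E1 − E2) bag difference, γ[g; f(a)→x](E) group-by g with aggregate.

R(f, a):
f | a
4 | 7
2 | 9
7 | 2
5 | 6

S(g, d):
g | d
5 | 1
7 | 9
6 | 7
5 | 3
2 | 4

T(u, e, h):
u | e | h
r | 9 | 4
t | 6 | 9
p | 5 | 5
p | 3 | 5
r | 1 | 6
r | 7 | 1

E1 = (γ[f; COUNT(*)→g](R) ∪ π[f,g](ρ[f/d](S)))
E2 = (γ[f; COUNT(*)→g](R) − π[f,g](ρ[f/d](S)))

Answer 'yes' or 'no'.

E1 subexpression sizes:
  R → 4
  γ[f; COUNT(*)→g](R) → 4
  S → 5
  ρ[f/d](S) → 5
  π[f,g](ρ[f/d](S)) → 5
  (γ[f; COUNT(*)→g](R) ∪ π[f,g](ρ[f/d](S))) → 9
E2 subexpression sizes:
  R → 4
  γ[f; COUNT(*)→g](R) → 4
  S → 5
  ρ[f/d](S) → 5
  π[f,g](ρ[f/d](S)) → 5
  (γ[f; COUNT(*)→g](R) − π[f,g](ρ[f/d](S))) → 4

E1 result:
f | g
1 | 5
2 | 1
3 | 5
4 | 1
4 | 2
5 | 1
7 | 1
7 | 6
9 | 7
E2 result:
f | g
2 | 1
4 | 1
5 | 1
7 | 1
Witness: (9, 7) appears 1× in E1 but 0× in E2.

no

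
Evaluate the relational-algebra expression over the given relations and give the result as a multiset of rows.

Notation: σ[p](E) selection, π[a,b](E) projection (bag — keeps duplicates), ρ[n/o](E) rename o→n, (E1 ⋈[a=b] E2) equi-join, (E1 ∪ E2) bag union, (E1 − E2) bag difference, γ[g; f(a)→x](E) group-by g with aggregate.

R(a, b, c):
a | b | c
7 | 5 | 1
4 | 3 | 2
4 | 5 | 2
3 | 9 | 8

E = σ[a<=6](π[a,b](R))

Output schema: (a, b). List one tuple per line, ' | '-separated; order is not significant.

Row counts bottom-up:
  R → 4
  π[a,b](R) → 4
  σ[a<=6](π[a,b](R)) → 3

== RESULT ==
a | b
3 | 9
4 | 3
4 | 5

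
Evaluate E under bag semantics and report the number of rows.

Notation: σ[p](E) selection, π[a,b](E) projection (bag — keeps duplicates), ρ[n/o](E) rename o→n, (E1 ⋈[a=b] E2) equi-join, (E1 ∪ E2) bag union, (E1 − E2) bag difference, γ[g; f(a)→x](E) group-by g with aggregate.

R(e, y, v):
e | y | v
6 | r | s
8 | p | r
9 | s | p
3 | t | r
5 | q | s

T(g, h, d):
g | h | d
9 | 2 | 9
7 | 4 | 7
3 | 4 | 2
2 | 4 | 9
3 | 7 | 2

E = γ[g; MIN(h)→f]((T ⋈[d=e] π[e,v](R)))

Per-node cardinality:
  T → 5
  R → 5
  π[e,v](R) → 5
  (T ⋈[d=e] π[e,v](R)) → 2
  γ[g; MIN(h)→f]((T ⋈[d=e] π[e,v](R))) → 2

|E| = 2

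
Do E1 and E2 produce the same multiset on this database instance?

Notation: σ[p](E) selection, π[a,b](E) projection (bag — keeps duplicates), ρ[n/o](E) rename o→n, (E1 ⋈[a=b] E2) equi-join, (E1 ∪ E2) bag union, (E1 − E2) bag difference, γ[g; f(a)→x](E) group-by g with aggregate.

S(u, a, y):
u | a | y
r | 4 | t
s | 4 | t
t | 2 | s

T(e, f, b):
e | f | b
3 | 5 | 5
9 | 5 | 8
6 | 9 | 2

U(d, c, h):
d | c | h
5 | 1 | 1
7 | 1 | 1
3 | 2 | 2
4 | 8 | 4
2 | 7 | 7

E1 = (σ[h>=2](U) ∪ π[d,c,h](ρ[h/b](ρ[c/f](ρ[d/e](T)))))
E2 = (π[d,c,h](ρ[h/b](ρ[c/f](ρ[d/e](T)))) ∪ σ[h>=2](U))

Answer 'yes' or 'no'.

E1 stepwise |·|:
  U → 5
  σ[h>=2](U) → 3
  T → 3
  ρ[d/e](T) → 3
  ρ[c/f](ρ[d/e](T)) → 3
  ρ[h/b](ρ[c/f](ρ[d/e](T))) → 3
  π[d,c,h](ρ[h/b](ρ[c/f](ρ[d/e](T)))) → 3
  (σ[h>=2](U) ∪ π[d,c,h](ρ[h/b](ρ[c/f](ρ[d/e](T))))) → 6
E2 stepwise |·|:
  T → 3
  ρ[d/e](T) → 3
  ρ[c/f](ρ[d/e](T)) → 3
  ρ[h/b](ρ[c/f](ρ[d/e](T))) → 3
  π[d,c,h](ρ[h/b](ρ[c/f](ρ[d/e](T)))) → 3
  U → 5
  σ[h>=2](U) → 3
  (π[d,c,h](ρ[h/b](ρ[c/f](ρ[d/e](T)))) ∪ σ[h>=2](U)) → 6

E1 and E2 produce the same multiset:
d | c | h
2 | 7 | 7
3 | 2 | 2
3 | 5 | 5
4 | 8 | 4
6 | 9 | 2
9 | 5 | 8

yes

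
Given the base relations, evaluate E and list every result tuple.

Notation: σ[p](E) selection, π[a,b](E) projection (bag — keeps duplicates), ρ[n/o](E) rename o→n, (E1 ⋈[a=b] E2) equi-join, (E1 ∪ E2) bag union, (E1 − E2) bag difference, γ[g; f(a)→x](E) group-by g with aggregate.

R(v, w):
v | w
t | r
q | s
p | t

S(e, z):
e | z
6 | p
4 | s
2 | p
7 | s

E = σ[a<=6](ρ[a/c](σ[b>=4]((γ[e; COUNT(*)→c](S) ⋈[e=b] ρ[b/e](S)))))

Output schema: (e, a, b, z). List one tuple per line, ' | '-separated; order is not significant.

Row counts bottom-up:
  S → 4
  γ[e; COUNT(*)→c](S) → 4
  S → 4
  ρ[b/e](S) → 4
  (γ[e; COUNT(*)→c](S) ⋈[e=b] ρ[b/e](S)) → 4
  σ[b>=4]((γ[e; COUNT(*)→c](S) ⋈[e=b] ρ[b/e](S))) → 3
  ρ[a/c](σ[b>=4]((γ[e; COUNT(*)→c](S) ⋈[e=b] ρ[b/e](S)))) → 3
  σ[a<=6](ρ[a/c](σ[b>=4]((γ[e; COUNT(*)→c](S) ⋈[e=b] ρ[b/e](S))))) → 3

== RESULT ==
e | a | b | z
4 | 1 | 4 | s
6 | 1 | 6 | p
7 | 1 | 7 | s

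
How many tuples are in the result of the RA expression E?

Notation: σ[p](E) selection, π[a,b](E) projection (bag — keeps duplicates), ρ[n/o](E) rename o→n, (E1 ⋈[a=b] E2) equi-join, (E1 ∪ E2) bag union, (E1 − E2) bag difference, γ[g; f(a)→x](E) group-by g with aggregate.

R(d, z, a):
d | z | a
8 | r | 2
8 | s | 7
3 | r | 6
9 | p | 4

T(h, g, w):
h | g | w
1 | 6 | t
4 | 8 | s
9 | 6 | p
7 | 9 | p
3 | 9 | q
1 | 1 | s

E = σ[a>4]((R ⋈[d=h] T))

Stepwise |·|:
  R → 4
  T → 6
  (R ⋈[d=h] T) → 2
  σ[a>4]((R ⋈[d=h] T)) → 1

|E| = 1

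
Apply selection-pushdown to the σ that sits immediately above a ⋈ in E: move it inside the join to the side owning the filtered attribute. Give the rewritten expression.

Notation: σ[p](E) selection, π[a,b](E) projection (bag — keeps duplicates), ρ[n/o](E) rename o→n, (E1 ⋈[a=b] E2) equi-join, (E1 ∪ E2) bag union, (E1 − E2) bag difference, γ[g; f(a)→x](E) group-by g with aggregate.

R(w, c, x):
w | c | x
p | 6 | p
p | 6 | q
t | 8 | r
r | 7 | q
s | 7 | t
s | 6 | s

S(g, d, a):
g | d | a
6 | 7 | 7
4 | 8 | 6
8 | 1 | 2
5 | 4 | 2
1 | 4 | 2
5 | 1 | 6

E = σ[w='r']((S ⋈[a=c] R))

σ filters on w, owned by the right side.
E' = (S ⋈[a=c] σ[w='r'](R))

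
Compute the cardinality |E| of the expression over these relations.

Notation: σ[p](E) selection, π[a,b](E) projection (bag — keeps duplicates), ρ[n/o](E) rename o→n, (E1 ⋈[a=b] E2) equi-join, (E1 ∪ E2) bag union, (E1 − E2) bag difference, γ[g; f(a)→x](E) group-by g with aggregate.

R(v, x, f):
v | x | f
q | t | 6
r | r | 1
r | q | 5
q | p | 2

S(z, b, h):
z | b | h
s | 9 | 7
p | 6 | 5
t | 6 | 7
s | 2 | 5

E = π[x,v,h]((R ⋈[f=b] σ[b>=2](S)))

Subexpression sizes:
  R → 4
  S → 4
  σ[b>=2](S) → 4
  (R ⋈[f=b] σ[b>=2](S)) → 3
  π[x,v,h]((R ⋈[f=b] σ[b>=2](S))) → 3

|E| = 3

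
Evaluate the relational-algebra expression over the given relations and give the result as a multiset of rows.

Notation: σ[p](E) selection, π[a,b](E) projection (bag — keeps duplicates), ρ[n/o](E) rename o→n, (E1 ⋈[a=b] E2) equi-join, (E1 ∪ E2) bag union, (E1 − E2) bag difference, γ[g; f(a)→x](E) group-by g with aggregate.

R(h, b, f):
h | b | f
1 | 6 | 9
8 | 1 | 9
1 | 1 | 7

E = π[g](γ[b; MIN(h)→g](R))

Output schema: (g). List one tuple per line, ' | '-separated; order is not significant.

Per-node cardinality:
  R → 3
  γ[b; MIN(h)→g](R) → 2
  π[g](γ[b; MIN(h)→g](R)) → 2

== RESULT ==
g
1
1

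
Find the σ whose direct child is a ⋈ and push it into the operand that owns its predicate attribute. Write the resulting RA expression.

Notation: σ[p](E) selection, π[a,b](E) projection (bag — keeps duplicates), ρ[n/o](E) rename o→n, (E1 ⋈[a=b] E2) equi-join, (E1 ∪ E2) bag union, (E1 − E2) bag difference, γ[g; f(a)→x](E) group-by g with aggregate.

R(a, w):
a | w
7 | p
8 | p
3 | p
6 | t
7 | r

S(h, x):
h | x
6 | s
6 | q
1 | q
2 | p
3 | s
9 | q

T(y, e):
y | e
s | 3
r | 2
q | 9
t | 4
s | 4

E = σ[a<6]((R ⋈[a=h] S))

σ filters on a, owned by the left side.
E' = (σ[a<6](R) ⋈[a=h] S)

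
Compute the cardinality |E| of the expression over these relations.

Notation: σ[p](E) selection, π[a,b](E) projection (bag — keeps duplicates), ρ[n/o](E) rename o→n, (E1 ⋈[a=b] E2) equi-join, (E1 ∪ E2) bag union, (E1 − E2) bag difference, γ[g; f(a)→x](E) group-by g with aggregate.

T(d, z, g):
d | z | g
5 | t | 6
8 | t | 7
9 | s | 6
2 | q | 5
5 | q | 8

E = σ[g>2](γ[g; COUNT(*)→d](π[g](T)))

Row counts bottom-up:
  T → 5
  π[g](T) → 5
  γ[g; COUNT(*)→d](π[g](T)) → 4
  σ[g>2](γ[g; COUNT(*)→d](π[g](T))) → 4

|E| = 4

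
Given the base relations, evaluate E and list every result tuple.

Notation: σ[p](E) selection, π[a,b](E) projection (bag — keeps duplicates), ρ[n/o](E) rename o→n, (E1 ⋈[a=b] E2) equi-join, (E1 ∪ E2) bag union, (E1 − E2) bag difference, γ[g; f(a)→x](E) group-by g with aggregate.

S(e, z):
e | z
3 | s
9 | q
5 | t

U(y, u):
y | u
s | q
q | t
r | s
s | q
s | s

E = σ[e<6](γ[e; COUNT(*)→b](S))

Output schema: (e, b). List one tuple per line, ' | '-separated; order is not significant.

Row counts bottom-up:
  S → 3
  γ[e; COUNT(*)→b](S) → 3
  σ[e<6](γ[e; COUNT(*)→b](S)) → 2

== RESULT ==
e | b
3 | 1
5 | 1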